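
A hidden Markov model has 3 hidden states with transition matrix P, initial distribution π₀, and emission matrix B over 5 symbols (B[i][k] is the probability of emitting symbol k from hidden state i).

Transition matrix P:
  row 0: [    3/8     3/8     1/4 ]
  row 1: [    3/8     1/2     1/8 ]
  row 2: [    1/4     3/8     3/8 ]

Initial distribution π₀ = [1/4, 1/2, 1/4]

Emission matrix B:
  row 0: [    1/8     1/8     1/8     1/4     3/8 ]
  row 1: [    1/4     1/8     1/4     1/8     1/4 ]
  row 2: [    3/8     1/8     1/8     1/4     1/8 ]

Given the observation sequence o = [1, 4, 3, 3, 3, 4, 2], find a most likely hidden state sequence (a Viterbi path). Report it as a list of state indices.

path = [1, 0, 0, 0, 0, 0, 1]

t=0: δ = [3.125e-02, 6.250e-02, 3.125e-02]  (obs o_0=1)
t=1: δ = [8.789e-03, 7.812e-03, 1.465e-03]  ψ = [1, 1, 2]  (obs o_1=4)
t=2: δ = [8.240e-04, 4.883e-04, 5.493e-04]  ψ = [0, 1, 0]  (obs o_2=3)
t=3: δ = [7.725e-05, 3.862e-05, 5.150e-05]  ψ = [0, 0, 0]  (obs o_3=3)
t=4: δ = [7.242e-06, 3.621e-06, 4.828e-06]  ψ = [0, 0, 0]  (obs o_4=3)
t=5: δ = [1.018e-06, 6.789e-07, 2.263e-07]  ψ = [0, 0, 0]  (obs o_5=4)
t=6: δ = [4.774e-08, 9.548e-08, 3.183e-08]  ψ = [0, 0, 0]  (obs o_6=2)
backtrack: best end state = 1; path = [1, 0, 0, 0, 0, 0, 1]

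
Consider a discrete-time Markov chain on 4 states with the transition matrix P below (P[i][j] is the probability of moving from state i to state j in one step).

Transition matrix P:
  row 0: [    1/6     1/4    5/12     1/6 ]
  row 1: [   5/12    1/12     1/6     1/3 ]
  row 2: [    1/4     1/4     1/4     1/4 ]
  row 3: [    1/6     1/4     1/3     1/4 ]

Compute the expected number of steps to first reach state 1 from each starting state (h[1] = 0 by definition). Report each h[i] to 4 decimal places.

h = [4.0000, 0.0000, 4.0000, 4.0000]

First-step conditioning: h[1] = 0; for i ≠ 1, h[i] = 1 + Σ_k P[i][k]·h[k].
  h[0] = 1 + 1/6·h[0] + 5/12·h[2] + 1/6·h[3]
  h[2] = 1 + 1/4·h[0] + 1/4·h[2] + 1/4·h[3]
  h[3] = 1 + 1/6·h[0] + 1/3·h[2] + 1/4·h[3]
Solving the 3×3 linear system over states ≠ 1 gives exactly h = [4, 0, 4, 4] (h[1] = 0 is the target).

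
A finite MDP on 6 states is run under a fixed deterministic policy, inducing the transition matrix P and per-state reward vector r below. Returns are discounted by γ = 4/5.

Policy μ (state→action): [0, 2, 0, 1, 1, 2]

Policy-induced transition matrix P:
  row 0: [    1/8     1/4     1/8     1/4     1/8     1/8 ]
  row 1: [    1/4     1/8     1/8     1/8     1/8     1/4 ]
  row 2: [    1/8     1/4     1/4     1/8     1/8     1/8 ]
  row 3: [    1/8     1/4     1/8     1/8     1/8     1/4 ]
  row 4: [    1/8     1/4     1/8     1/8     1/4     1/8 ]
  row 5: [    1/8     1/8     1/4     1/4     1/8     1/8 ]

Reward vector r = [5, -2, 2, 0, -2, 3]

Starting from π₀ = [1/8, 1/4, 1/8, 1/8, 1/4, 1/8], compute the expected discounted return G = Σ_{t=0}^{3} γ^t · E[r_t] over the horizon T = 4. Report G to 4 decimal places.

t=0: π = [0.1250, 0.2500, 0.1250, 0.1250, 0.2500, 0.1250], E[r] = 0.2500, γ^t·E[r] = 0.250000, running G = 0.250000
t=1: π = [0.1563, 0.2031, 0.1563, 0.1563, 0.1563, 0.1719], E[r] = 0.8906, γ^t·E[r] = 0.712500, running G = 0.962500
t=2: π = [0.1504, 0.2031, 0.1660, 0.1660, 0.1445, 0.1699], E[r] = 0.8984, γ^t·E[r] = 0.575000, running G = 1.537500
t=3: π = [0.1504, 0.2034, 0.1670, 0.1650, 0.1431, 0.1711], E[r] = 0.9065, γ^t·E[r] = 0.464125, running G = 2.001625

G = 2.0016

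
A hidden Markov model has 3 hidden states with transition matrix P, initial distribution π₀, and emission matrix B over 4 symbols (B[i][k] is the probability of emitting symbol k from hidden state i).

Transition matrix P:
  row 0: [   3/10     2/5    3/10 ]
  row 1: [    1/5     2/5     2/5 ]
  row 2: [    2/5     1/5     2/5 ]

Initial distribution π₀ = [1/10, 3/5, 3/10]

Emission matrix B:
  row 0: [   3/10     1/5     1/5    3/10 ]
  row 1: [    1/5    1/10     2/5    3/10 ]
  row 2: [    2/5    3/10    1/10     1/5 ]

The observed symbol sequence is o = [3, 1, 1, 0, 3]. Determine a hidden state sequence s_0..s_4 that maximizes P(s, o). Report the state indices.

path = [1, 2, 2, 2, 0]

t=0: δ = [3.000e-02, 1.800e-01, 6.000e-02]  (obs o_0=3)
t=1: δ = [7.200e-03, 7.200e-03, 2.160e-02]  ψ = [1, 1, 1]  (obs o_1=1)
t=2: δ = [1.728e-03, 4.320e-04, 2.592e-03]  ψ = [2, 2, 2]  (obs o_2=1)
t=3: δ = [3.110e-04, 1.382e-04, 4.147e-04]  ψ = [2, 0, 2]  (obs o_3=0)
t=4: δ = [4.977e-05, 3.732e-05, 3.318e-05]  ψ = [2, 0, 2]  (obs o_4=3)
backtrack: best end state = 0; path = [1, 2, 2, 2, 0]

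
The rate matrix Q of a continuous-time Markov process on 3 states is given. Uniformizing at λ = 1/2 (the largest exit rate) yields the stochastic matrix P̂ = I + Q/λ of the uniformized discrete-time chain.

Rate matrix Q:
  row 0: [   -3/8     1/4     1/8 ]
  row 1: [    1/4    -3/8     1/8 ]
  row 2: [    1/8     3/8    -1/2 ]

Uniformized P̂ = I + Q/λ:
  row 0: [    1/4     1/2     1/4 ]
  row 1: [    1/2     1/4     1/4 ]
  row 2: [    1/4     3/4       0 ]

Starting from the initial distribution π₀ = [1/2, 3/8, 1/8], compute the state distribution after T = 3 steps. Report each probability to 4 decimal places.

t=0: π = [0.5000, 0.3750, 0.1250]
t=1: π = [0.3438, 0.4375, 0.2188]
t=2: π = [0.3594, 0.4453, 0.1953]
t=3: π = [0.3613, 0.4375, 0.2012]

π = [0.3613, 0.4375, 0.2012]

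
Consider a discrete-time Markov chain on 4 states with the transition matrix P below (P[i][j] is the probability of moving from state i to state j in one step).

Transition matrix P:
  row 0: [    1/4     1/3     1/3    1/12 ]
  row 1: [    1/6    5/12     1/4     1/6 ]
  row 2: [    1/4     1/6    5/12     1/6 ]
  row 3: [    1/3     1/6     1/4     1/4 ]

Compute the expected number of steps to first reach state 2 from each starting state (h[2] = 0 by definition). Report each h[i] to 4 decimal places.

h = [3.4025, 3.7367, 0.0000, 3.6759]

First-step conditioning: h[2] = 0; for i ≠ 2, h[i] = 1 + Σ_k P[i][k]·h[k].
  h[0] = 1 + 1/4·h[0] + 1/3·h[1] + 1/12·h[3]
  h[1] = 1 + 1/6·h[0] + 5/12·h[1] + 1/6·h[3]
  h[3] = 1 + 1/3·h[0] + 1/6·h[1] + 1/4·h[3]
Solving the 3×3 linear system over states ≠ 2 gives exactly h = [1344/395, 1476/395, 0, 1452/395] (h[2] = 0 is the target).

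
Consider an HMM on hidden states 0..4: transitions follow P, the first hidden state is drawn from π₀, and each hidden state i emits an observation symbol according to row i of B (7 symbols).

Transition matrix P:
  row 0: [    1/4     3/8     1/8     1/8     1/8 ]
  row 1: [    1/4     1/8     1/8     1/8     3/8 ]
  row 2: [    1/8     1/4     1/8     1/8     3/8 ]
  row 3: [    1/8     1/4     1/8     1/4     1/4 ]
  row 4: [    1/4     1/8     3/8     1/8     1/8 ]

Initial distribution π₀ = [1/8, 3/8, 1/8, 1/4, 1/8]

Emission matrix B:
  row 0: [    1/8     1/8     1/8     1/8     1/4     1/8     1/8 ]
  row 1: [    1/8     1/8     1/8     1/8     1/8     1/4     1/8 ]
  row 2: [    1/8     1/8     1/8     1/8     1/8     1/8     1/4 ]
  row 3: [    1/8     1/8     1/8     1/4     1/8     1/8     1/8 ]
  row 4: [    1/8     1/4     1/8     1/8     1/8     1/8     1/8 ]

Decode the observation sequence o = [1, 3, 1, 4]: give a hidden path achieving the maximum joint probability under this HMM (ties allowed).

path = [4, 2, 4, 0]

t=0: δ = [1.562e-02, 4.688e-02, 1.562e-02, 3.125e-02, 3.125e-02]  (obs o_0=1)
t=1: δ = [1.465e-03, 9.766e-04, 1.465e-03, 1.953e-03, 2.197e-03]  ψ = [1, 3, 4, 3, 1]  (obs o_1=3)
t=2: δ = [6.866e-05, 6.866e-05, 1.030e-04, 6.104e-05, 1.373e-04]  ψ = [4, 0, 4, 3, 2]  (obs o_2=1)
t=3: δ = [8.583e-06, 3.219e-06, 6.437e-06, 2.146e-06, 4.828e-06]  ψ = [4, 0, 4, 4, 2]  (obs o_3=4)
backtrack: best end state = 0; path = [4, 2, 4, 0]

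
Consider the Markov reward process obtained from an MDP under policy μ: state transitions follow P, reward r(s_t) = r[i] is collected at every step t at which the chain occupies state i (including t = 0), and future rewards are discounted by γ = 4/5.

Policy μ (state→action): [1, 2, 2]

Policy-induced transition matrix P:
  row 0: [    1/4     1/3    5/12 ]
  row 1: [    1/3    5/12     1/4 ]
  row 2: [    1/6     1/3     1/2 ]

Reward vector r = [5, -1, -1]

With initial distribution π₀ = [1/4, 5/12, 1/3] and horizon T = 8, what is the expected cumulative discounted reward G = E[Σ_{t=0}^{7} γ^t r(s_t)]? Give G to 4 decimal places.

G = 2.0910

t=0: π = [0.2500, 0.4167, 0.3333], E[r] = 0.5000, γ^t·E[r] = 0.500000, running G = 0.500000
t=1: π = [0.2569, 0.3681, 0.3750], E[r] = 0.5417, γ^t·E[r] = 0.433333, running G = 0.933333
t=2: π = [0.2494, 0.3640, 0.3866], E[r] = 0.4965, γ^t·E[r] = 0.317778, running G = 1.251111
t=3: π = [0.2481, 0.3637, 0.3882], E[r] = 0.4887, γ^t·E[r] = 0.250222, running G = 1.501333
t=4: π = [0.2480, 0.3636, 0.3884], E[r] = 0.4877, γ^t·E[r] = 0.199773, running G = 1.701106
t=5: π = [0.2479, 0.3636, 0.3884], E[r] = 0.4876, γ^t·E[r] = 0.159782, running G = 1.860888
t=6: π = [0.2479, 0.3636, 0.3884], E[r] = 0.4876, γ^t·E[r] = 0.127823, running G = 1.988711
t=7: π = [0.2479, 0.3636, 0.3884], E[r] = 0.4876, γ^t·E[r] = 0.102258, running G = 2.090969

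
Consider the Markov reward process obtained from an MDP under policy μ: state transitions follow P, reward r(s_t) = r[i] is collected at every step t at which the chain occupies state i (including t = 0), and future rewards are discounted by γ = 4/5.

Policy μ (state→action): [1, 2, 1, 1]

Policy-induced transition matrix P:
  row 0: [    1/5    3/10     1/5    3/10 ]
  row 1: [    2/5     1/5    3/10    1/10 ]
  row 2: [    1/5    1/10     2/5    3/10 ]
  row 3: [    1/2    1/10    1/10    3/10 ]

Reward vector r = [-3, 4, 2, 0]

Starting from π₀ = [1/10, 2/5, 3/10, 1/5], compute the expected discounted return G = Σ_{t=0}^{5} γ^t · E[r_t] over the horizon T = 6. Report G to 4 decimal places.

t=0: π = [0.1000, 0.4000, 0.3000, 0.2000], E[r] = 1.9000, γ^t·E[r] = 1.900000, running G = 1.900000
t=1: π = [0.3400, 0.1600, 0.2800, 0.2200], E[r] = 0.1800, γ^t·E[r] = 0.144000, running G = 2.044000
t=2: π = [0.2980, 0.1840, 0.2500, 0.2680], E[r] = 0.3420, γ^t·E[r] = 0.218880, running G = 2.262880
t=3: π = [0.3172, 0.1780, 0.2416, 0.2632], E[r] = 0.2436, γ^t·E[r] = 0.124723, running G = 2.387603
t=4: π = [0.3146, 0.1812, 0.2398, 0.2644], E[r] = 0.2609, γ^t·E[r] = 0.106856, running G = 2.494460
t=5: π = [0.3156, 0.1810, 0.2396, 0.2638], E[r] = 0.2567, γ^t·E[r] = 0.084125, running G = 2.578584

G = 2.5786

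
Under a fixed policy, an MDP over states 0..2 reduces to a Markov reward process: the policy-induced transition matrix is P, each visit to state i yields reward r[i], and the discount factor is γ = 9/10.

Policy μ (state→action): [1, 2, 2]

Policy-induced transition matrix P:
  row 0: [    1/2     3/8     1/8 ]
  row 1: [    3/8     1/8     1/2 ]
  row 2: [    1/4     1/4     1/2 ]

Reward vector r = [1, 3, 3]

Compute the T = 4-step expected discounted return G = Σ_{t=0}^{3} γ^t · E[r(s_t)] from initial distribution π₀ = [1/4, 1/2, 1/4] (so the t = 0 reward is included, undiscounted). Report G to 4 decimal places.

t=0: π = [0.2500, 0.5000, 0.2500], E[r] = 2.5000, γ^t·E[r] = 2.500000, running G = 2.500000
t=1: π = [0.3750, 0.2188, 0.4063], E[r] = 2.2500, γ^t·E[r] = 2.025000, running G = 4.525000
t=2: π = [0.3711, 0.2695, 0.3594], E[r] = 2.2578, γ^t·E[r] = 1.828828, running G = 6.353828
t=3: π = [0.3765, 0.2627, 0.3608], E[r] = 2.2471, γ^t·E[r] = 1.638114, running G = 7.991942

G = 7.9919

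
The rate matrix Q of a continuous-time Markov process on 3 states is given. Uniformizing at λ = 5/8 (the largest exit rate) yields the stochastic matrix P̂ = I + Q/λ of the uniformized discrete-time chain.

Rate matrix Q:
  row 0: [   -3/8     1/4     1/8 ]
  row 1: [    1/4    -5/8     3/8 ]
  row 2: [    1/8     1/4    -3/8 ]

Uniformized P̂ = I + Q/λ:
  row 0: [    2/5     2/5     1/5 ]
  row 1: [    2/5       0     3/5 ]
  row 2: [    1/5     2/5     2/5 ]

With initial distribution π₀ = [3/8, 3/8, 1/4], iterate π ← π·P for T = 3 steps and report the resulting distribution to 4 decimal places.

π = [0.3240, 0.2800, 0.3960]

t=0: π = [0.3750, 0.3750, 0.2500]
t=1: π = [0.3500, 0.2500, 0.4000]
t=2: π = [0.3200, 0.3000, 0.3800]
t=3: π = [0.3240, 0.2800, 0.3960]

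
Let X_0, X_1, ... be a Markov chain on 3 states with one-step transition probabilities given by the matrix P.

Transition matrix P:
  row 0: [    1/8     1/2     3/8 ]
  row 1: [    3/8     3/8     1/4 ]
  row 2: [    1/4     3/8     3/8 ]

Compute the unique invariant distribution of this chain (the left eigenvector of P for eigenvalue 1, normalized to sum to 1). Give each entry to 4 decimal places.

Balance equations π_j = Σ_i π_i·P[i][j]:
  π_0 = 1/8·π_0 + 3/8·π_1 + 1/4·π_2
  π_1 = 1/2·π_0 + 3/8·π_1 + 3/8·π_2
  normalize: π_0 + π_1 + π_2 = 1
Solving the linear system gives exactly π = [19/71, 29/71, 23/71].

π = [0.2676, 0.4085, 0.3239]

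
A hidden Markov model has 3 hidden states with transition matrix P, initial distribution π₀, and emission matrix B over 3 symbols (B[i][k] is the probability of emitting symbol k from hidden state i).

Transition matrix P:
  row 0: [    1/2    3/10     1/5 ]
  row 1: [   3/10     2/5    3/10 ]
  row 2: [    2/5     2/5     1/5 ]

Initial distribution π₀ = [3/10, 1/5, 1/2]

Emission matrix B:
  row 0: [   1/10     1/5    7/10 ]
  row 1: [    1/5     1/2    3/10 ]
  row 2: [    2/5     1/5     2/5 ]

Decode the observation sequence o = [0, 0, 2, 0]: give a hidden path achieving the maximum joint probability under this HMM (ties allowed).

path = [2, 2, 0, 2]

t=0: δ = [3.000e-02, 4.000e-02, 2.000e-01]  (obs o_0=0)
t=1: δ = [8.000e-03, 1.600e-02, 1.600e-02]  ψ = [2, 2, 2]  (obs o_1=0)
t=2: δ = [4.480e-03, 1.920e-03, 1.920e-03]  ψ = [2, 1, 1]  (obs o_2=2)
t=3: δ = [2.240e-04, 2.688e-04, 3.584e-04]  ψ = [0, 0, 0]  (obs o_3=0)
backtrack: best end state = 2; path = [2, 2, 0, 2]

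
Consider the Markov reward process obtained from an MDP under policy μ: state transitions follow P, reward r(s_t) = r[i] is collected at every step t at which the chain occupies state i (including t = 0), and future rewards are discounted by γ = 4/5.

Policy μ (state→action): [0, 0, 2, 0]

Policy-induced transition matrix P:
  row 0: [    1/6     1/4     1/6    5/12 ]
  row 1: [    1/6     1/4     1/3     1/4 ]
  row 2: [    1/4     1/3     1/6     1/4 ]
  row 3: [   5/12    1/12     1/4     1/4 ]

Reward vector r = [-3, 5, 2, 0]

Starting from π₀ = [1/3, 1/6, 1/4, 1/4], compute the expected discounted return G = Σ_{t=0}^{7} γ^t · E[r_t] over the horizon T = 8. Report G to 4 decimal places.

G = 2.8246

t=0: π = [0.3333, 0.1667, 0.2500, 0.2500], E[r] = 0.3333, γ^t·E[r] = 0.333333, running G = 0.333333
t=1: π = [0.2500, 0.2292, 0.2153, 0.3056], E[r] = 0.8264, γ^t·E[r] = 0.661111, running G = 0.994444
t=2: π = [0.2610, 0.2170, 0.2303, 0.2917], E[r] = 0.7627, γ^t·E[r] = 0.488148, running G = 1.482593
t=3: π = [0.2588, 0.2206, 0.2271, 0.2935], E[r] = 0.7809, γ^t·E[r] = 0.399802, running G = 1.882395
t=4: π = [0.2590, 0.2200, 0.2279, 0.2931], E[r] = 0.7789, γ^t·E[r] = 0.319049, running G = 2.201444
t=5: π = [0.2589, 0.2201, 0.2278, 0.2932], E[r] = 0.7794, γ^t·E[r] = 0.255389, running G = 2.456833
t=6: π = [0.2589, 0.2201, 0.2278, 0.2932], E[r] = 0.7794, γ^t·E[r] = 0.204305, running G = 2.661137
t=7: π = [0.2589, 0.2201, 0.2278, 0.2932], E[r] = 0.7794, γ^t·E[r] = 0.163445, running G = 2.824582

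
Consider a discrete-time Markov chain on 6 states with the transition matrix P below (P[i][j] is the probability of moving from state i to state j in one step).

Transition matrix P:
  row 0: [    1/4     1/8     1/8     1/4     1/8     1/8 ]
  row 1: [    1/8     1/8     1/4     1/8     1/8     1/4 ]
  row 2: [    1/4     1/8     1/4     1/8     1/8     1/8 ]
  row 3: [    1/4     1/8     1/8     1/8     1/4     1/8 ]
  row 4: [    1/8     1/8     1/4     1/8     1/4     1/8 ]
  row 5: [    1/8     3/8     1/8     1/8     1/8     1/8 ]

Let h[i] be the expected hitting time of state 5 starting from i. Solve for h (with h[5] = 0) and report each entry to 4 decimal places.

h = [7.1111, 6.2222, 7.1111, 7.1111, 7.1111, 0.0000]

First-step conditioning: h[5] = 0; for i ≠ 5, h[i] = 1 + Σ_k P[i][k]·h[k].
  h[0] = 1 + 1/4·h[0] + 1/8·h[1] + 1/8·h[2] + 1/4·h[3] + 1/8·h[4]
  h[1] = 1 + 1/8·h[0] + 1/8·h[1] + 1/4·h[2] + 1/8·h[3] + 1/8·h[4]
  h[2] = 1 + 1/4·h[0] + 1/8·h[1] + 1/4·h[2] + 1/8·h[3] + 1/8·h[4]
  h[3] = 1 + 1/4·h[0] + 1/8·h[1] + 1/8·h[2] + 1/8·h[3] + 1/4·h[4]
  h[4] = 1 + 1/8·h[0] + 1/8·h[1] + 1/4·h[2] + 1/8·h[3] + 1/4·h[4]
Solving the 5×5 linear system over states ≠ 5 gives exactly h = [64/9, 56/9, 64/9, 64/9, 64/9, 0] (h[5] = 0 is the target).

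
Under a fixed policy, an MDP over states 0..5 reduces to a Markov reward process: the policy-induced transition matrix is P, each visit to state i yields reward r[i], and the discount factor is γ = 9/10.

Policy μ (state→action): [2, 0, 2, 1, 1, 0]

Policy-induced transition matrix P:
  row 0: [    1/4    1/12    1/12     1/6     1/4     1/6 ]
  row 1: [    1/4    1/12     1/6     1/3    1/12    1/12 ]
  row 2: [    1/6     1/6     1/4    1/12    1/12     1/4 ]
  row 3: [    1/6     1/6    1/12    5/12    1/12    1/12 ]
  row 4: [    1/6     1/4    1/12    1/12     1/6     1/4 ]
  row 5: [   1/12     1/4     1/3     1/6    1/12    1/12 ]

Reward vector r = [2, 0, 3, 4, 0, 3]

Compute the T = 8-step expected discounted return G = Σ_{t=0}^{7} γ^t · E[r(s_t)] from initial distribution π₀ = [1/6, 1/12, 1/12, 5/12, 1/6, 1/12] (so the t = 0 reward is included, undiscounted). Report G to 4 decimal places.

G = 12.8123

t=0: π = [0.1667, 0.0833, 0.0833, 0.4167, 0.1667, 0.0833], E[r] = 2.5000, γ^t·E[r] = 2.500000, running G = 2.500000
t=1: π = [0.1806, 0.1667, 0.1250, 0.2639, 0.1250, 0.1389], E[r] = 2.2083, γ^t·E[r] = 1.987500, running G = 4.487500
t=2: π = [0.1840, 0.1597, 0.1528, 0.2396, 0.1238, 0.1400], E[r] = 2.2049, γ^t·E[r] = 1.785938, running G = 6.273438
t=3: π = [0.1836, 0.1600, 0.1571, 0.2301, 0.1243, 0.1448], E[r] = 2.1935, γ^t·E[r] = 1.599047, running G = 7.872484
t=4: π = [0.1832, 0.1605, 0.1590, 0.2274, 0.1243, 0.1455], E[r] = 2.1899, γ^t·E[r] = 1.436801, running G = 9.309285
t=5: π = [0.1832, 0.1605, 0.1596, 0.2267, 0.1242, 0.1458], E[r] = 2.1892, γ^t·E[r] = 1.292723, running G = 10.602008
t=6: π = [0.1832, 0.1605, 0.1598, 0.2264, 0.1242, 0.1459], E[r] = 2.1890, γ^t·E[r] = 1.163342, running G = 11.765351
t=7: π = [0.1831, 0.1605, 0.1598, 0.2264, 0.1242, 0.1459], E[r] = 2.1890, γ^t·E[r] = 1.046980, running G = 12.812331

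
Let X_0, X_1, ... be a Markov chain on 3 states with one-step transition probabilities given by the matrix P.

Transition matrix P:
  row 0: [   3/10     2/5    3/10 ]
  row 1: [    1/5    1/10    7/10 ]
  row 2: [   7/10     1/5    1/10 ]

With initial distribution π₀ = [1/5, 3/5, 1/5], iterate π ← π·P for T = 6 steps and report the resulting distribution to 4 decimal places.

π = [0.4070, 0.2565, 0.3365]

t=0: π = [0.2000, 0.6000, 0.2000]
t=1: π = [0.3200, 0.1800, 0.5000]
t=2: π = [0.4820, 0.2460, 0.2720]
t=3: π = [0.3842, 0.2718, 0.3440]
t=4: π = [0.4104, 0.2497, 0.3399]
t=5: π = [0.4110, 0.2571, 0.3319]
t=6: π = [0.4070, 0.2565, 0.3365]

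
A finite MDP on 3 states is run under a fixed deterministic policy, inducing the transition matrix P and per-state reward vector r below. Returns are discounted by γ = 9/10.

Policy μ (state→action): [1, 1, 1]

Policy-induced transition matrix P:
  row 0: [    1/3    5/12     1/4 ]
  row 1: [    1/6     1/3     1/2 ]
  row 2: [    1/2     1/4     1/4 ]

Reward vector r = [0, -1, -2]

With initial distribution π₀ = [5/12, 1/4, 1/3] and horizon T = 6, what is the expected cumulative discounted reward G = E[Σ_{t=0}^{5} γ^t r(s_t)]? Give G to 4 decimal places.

t=0: π = [0.4167, 0.2500, 0.3333], E[r] = -0.9167, γ^t·E[r] = -0.916667, running G = -0.916667
t=1: π = [0.3472, 0.3403, 0.3125], E[r] = -0.9653, γ^t·E[r] = -0.868750, running G = -1.785417
t=2: π = [0.3287, 0.3362, 0.3351], E[r] = -1.0064, γ^t·E[r] = -0.815156, running G = -2.600573
t=3: π = [0.3331, 0.3328, 0.3341], E[r] = -1.0009, γ^t·E[r] = -0.729668, running G = -3.330241
t=4: π = [0.3335, 0.3333, 0.3332], E[r] = -0.9997, γ^t·E[r] = -0.655876, running G = -3.986117
t=5: π = [0.3333, 0.3334, 0.3333], E[r] = -1.0000, γ^t·E[r] = -0.590484, running G = -4.576601

G = -4.5766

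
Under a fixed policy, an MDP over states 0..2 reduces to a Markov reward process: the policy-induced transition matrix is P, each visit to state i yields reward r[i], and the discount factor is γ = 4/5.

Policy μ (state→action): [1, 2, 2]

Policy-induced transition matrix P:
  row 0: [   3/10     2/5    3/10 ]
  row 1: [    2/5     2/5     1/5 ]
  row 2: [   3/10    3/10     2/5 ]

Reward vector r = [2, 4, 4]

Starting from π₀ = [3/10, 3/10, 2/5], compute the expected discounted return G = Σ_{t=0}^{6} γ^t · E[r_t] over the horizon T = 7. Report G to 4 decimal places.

G = 13.2289

t=0: π = [0.3000, 0.3000, 0.4000], E[r] = 3.4000, γ^t·E[r] = 3.400000, running G = 3.400000
t=1: π = [0.3300, 0.3600, 0.3100], E[r] = 3.3400, γ^t·E[r] = 2.672000, running G = 6.072000
t=2: π = [0.3360, 0.3690, 0.2950], E[r] = 3.3280, γ^t·E[r] = 2.129920, running G = 8.201920
t=3: π = [0.3369, 0.3705, 0.2926], E[r] = 3.3262, γ^t·E[r] = 1.703014, running G = 9.904934
t=4: π = [0.3371, 0.3707, 0.2922], E[r] = 3.3259, γ^t·E[r] = 1.362289, running G = 11.267223
t=5: π = [0.3371, 0.3708, 0.2921], E[r] = 3.3259, γ^t·E[r] = 1.089815, running G = 12.357038
t=6: π = [0.3371, 0.3708, 0.2921], E[r] = 3.3258, γ^t·E[r] = 0.871850, running G = 13.228888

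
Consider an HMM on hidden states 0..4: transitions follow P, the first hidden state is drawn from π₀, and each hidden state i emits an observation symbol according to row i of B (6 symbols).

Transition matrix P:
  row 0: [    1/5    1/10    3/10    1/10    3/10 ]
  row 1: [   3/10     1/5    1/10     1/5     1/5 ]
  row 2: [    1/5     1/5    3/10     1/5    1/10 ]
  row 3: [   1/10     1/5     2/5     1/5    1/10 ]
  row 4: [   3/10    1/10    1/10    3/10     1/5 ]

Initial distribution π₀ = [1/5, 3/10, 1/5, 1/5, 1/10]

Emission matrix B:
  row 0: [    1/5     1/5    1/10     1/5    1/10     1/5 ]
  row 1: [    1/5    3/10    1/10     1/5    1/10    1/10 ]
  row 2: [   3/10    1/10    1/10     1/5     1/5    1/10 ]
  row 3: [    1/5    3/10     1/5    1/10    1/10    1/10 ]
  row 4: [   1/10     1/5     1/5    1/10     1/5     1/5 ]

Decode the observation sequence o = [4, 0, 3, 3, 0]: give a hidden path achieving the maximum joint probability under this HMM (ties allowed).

t=0: δ = [2.000e-02, 3.000e-02, 4.000e-02, 2.000e-02, 2.000e-02]  (obs o_0=4)
t=1: δ = [1.800e-03, 1.600e-03, 3.600e-03, 1.600e-03, 6.000e-04]  ψ = [1, 2, 2, 2, 0]  (obs o_1=0)
t=2: δ = [1.440e-04, 1.440e-04, 2.160e-04, 7.200e-05, 5.400e-05]  ψ = [2, 2, 2, 2, 0]  (obs o_2=3)
t=3: δ = [8.640e-06, 8.640e-06, 1.296e-05, 4.320e-06, 4.320e-06]  ψ = [1, 2, 2, 2, 0]  (obs o_3=3)
t=4: δ = [5.184e-07, 5.184e-07, 1.166e-06, 5.184e-07, 2.592e-07]  ψ = [1, 2, 2, 2, 0]  (obs o_4=0)
backtrack: best end state = 2; path = [2, 2, 2, 2, 2]

path = [2, 2, 2, 2, 2]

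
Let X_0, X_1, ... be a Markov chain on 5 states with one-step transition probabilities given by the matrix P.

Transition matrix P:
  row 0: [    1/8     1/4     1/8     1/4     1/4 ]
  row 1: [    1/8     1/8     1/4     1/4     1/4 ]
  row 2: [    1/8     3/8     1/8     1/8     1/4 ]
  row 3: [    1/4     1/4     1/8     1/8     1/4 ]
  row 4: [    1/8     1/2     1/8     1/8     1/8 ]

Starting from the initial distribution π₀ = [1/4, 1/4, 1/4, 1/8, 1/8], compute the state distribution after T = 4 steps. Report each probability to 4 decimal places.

t=0: π = [0.2500, 0.2500, 0.2500, 0.1250, 0.1250]
t=1: π = [0.1406, 0.2813, 0.1563, 0.1875, 0.2344]
t=2: π = [0.1484, 0.2930, 0.1602, 0.1777, 0.2207]
t=3: π = [0.1472, 0.2886, 0.1616, 0.1802, 0.2224]
t=4: π = [0.1475, 0.2897, 0.1611, 0.1795, 0.2222]

π = [0.1475, 0.2897, 0.1611, 0.1795, 0.2222]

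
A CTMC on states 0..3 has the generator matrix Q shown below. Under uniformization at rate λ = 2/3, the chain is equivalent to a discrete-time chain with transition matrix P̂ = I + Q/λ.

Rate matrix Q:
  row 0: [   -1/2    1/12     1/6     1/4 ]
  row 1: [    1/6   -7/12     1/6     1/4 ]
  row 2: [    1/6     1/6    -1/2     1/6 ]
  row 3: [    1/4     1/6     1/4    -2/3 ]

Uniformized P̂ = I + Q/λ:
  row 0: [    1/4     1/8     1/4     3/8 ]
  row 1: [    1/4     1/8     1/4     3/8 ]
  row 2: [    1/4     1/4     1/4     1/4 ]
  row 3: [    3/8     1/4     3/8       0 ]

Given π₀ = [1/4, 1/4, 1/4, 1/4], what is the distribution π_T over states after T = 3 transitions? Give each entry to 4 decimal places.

t=0: π = [0.2500, 0.2500, 0.2500, 0.2500]
t=1: π = [0.2813, 0.1875, 0.2813, 0.2500]
t=2: π = [0.2813, 0.1914, 0.2813, 0.2461]
t=3: π = [0.2808, 0.1909, 0.2808, 0.2476]

π = [0.2808, 0.1909, 0.2808, 0.2476]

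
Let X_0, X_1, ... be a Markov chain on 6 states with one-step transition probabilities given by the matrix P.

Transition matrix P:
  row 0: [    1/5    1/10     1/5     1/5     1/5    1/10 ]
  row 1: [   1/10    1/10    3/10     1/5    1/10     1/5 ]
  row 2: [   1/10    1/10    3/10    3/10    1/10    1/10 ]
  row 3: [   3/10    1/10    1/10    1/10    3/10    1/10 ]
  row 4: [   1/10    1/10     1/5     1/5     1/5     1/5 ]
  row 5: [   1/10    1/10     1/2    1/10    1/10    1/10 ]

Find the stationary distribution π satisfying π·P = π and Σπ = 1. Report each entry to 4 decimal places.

π = [0.1541, 0.1000, 0.2542, 0.1934, 0.1712, 0.1271]

Balance equations π_j = Σ_i π_i·P[i][j]:
  π_0 = 1/5·π_0 + 1/10·π_1 + 1/10·π_2 + 3/10·π_3 + 1/10·π_4 + 1/10·π_5
  π_1 = 1/10·π_0 + 1/10·π_1 + 1/10·π_2 + 1/10·π_3 + 1/10·π_4 + 1/10·π_5
  π_2 = 1/5·π_0 + 3/10·π_1 + 3/10·π_2 + 1/10·π_3 + 1/5·π_4 + 1/2·π_5
  π_3 = 1/5·π_0 + 1/5·π_1 + 3/10·π_2 + 1/10·π_3 + 1/5·π_4 + 1/10·π_5
  π_4 = 1/5·π_0 + 1/10·π_1 + 1/10·π_2 + 3/10·π_3 + 1/5·π_4 + 1/10·π_5
  normalize: π_0 + π_1 + π_2 + π_3 + π_4 + π_5 = 1
Solving the linear system gives exactly π = [651/4225, 1/10, 12889/50700, 817/4225, 434/2535, 1289/10140].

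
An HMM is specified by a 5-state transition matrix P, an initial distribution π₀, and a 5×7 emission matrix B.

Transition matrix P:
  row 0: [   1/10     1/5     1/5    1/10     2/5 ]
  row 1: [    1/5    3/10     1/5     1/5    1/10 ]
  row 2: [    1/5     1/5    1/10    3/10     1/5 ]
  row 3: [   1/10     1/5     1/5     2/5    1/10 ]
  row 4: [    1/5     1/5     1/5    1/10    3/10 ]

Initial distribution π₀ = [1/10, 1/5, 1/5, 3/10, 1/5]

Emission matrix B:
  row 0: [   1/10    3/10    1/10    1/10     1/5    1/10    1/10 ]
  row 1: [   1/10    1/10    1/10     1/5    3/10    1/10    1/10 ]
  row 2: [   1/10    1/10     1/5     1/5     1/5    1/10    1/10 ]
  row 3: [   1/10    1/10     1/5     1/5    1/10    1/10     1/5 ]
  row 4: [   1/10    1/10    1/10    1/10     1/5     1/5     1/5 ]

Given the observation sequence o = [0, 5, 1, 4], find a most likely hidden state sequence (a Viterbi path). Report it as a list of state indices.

path = [4, 4, 0, 4]

t=0: δ = [1.000e-02, 2.000e-02, 2.000e-02, 3.000e-02, 2.000e-02]  (obs o_0=0)
t=1: δ = [4.000e-04, 6.000e-04, 6.000e-04, 1.200e-03, 1.200e-03]  ψ = [1, 1, 3, 3, 4]  (obs o_1=5)
t=2: δ = [7.200e-05, 2.400e-05, 2.400e-05, 4.800e-05, 3.600e-05]  ψ = [4, 3, 3, 3, 4]  (obs o_2=1)
t=3: δ = [1.440e-06, 4.320e-06, 2.880e-06, 1.920e-06, 5.760e-06]  ψ = [0, 0, 0, 3, 0]  (obs o_3=4)
backtrack: best end state = 4; path = [4, 4, 0, 4]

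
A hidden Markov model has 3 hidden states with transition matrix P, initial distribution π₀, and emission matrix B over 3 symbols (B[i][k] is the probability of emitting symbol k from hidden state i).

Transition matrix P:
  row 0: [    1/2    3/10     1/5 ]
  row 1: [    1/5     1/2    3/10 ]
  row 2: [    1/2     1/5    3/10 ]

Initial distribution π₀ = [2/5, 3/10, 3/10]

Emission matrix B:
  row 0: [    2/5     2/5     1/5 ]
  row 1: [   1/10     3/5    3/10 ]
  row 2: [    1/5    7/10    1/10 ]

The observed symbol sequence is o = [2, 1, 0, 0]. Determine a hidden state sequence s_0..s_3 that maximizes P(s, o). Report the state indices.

path = [1, 2, 0, 0]

t=0: δ = [8.000e-02, 9.000e-02, 3.000e-02]  (obs o_0=2)
t=1: δ = [1.600e-02, 2.700e-02, 1.890e-02]  ψ = [0, 1, 1]  (obs o_1=1)
t=2: δ = [3.780e-03, 1.350e-03, 1.620e-03]  ψ = [2, 1, 1]  (obs o_2=0)
t=3: δ = [7.560e-04, 1.134e-04, 1.512e-04]  ψ = [0, 0, 0]  (obs o_3=0)
backtrack: best end state = 0; path = [1, 2, 0, 0]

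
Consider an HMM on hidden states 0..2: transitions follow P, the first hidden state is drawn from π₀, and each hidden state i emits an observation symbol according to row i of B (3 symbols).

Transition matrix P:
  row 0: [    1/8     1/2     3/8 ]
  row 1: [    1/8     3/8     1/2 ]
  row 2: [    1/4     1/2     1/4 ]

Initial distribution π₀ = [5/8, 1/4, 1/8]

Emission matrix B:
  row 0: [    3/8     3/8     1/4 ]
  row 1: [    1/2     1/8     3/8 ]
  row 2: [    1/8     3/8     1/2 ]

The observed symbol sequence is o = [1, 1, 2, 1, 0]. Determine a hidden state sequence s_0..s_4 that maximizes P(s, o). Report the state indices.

t=0: δ = [2.344e-01, 3.125e-02, 4.688e-02]  (obs o_0=1)
t=1: δ = [1.099e-02, 1.465e-02, 3.296e-02]  ψ = [0, 0, 0]  (obs o_1=1)
t=2: δ = [2.060e-03, 6.180e-03, 4.120e-03]  ψ = [2, 2, 2]  (obs o_2=2)
t=3: δ = [3.862e-04, 2.897e-04, 1.159e-03]  ψ = [2, 1, 1]  (obs o_3=1)
t=4: δ = [1.086e-04, 2.897e-04, 3.621e-05]  ψ = [2, 2, 2]  (obs o_4=0)
backtrack: best end state = 1; path = [0, 2, 1, 2, 1]

path = [0, 2, 1, 2, 1]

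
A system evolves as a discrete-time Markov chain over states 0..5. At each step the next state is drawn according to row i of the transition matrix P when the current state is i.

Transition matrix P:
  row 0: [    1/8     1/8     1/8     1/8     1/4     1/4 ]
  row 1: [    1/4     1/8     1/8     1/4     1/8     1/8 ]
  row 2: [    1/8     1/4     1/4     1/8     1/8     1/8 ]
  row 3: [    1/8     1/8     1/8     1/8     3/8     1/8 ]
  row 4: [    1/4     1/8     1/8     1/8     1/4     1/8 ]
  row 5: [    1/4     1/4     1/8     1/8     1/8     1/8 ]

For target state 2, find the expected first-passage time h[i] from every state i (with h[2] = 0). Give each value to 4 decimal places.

First-step conditioning: h[2] = 0; for i ≠ 2, h[i] = 1 + Σ_k P[i][k]·h[k].
  h[0] = 1 + 1/8·h[0] + 1/8·h[1] + 1/8·h[3] + 1/4·h[4] + 1/4·h[5]
  h[1] = 1 + 1/4·h[0] + 1/8·h[1] + 1/4·h[3] + 1/8·h[4] + 1/8·h[5]
  h[3] = 1 + 1/8·h[0] + 1/8·h[1] + 1/8·h[3] + 3/8·h[4] + 1/8·h[5]
  h[4] = 1 + 1/4·h[0] + 1/8·h[1] + 1/8·h[3] + 1/4·h[4] + 1/8·h[5]
  h[5] = 1 + 1/4·h[0] + 1/4·h[1] + 1/8·h[3] + 1/8·h[4] + 1/8·h[5]
Solving the 5×5 linear system over states ≠ 2 gives exactly h = [8, 8, 0, 8, 8, 8] (h[2] = 0 is the target).

h = [8.0000, 8.0000, 0.0000, 8.0000, 8.0000, 8.0000]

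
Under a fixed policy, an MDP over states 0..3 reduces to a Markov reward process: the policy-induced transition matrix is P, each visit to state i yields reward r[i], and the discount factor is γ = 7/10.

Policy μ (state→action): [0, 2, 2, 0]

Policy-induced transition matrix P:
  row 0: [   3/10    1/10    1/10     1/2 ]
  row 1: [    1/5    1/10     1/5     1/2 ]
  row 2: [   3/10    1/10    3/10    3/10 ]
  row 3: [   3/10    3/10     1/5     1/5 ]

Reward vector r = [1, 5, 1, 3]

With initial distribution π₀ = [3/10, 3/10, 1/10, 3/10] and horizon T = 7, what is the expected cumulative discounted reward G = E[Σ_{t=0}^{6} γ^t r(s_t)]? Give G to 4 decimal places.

G = 7.7530

t=0: π = [0.3000, 0.3000, 0.1000, 0.3000], E[r] = 2.8000, γ^t·E[r] = 2.800000, running G = 2.800000
t=1: π = [0.2700, 0.1600, 0.1800, 0.3900], E[r] = 2.4200, γ^t·E[r] = 1.694000, running G = 4.494000
t=2: π = [0.2840, 0.1780, 0.1910, 0.3470], E[r] = 2.4060, γ^t·E[r] = 1.178940, running G = 5.672940
t=3: π = [0.2822, 0.1694, 0.1907, 0.3577], E[r] = 2.3930, γ^t·E[r] = 0.820799, running G = 6.493739
t=4: π = [0.2831, 0.1715, 0.1909, 0.3546], E[r] = 2.3953, γ^t·E[r] = 0.575102, running G = 7.068841
t=5: π = [0.2828, 0.1709, 0.1908, 0.3555], E[r] = 2.3946, γ^t·E[r] = 0.402455, running G = 7.471296
t=6: π = [0.2829, 0.1711, 0.1908, 0.3552], E[r] = 2.3948, γ^t·E[r] = 0.281744, running G = 7.753040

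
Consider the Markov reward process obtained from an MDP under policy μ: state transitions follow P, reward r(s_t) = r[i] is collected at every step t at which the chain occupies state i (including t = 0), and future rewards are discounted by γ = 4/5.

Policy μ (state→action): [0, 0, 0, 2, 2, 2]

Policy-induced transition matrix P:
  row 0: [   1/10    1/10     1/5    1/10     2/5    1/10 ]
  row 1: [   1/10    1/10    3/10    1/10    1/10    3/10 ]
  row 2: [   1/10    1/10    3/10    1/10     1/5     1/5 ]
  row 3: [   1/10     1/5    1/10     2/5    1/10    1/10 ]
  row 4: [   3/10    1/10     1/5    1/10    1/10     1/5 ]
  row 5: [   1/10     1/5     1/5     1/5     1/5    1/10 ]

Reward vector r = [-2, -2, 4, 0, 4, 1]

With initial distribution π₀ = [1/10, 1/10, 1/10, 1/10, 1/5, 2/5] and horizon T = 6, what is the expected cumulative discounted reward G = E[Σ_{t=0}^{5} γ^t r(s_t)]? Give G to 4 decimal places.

G = 4.4090

t=0: π = [0.1000, 0.1000, 0.1000, 0.1000, 0.2000, 0.4000], E[r] = 1.2000, γ^t·E[r] = 1.200000, running G = 1.200000
t=1: π = [0.1400, 0.1500, 0.2100, 0.1700, 0.1800, 0.1500], E[r] = 1.1300, γ^t·E[r] = 0.904000, running G = 2.104000
t=2: π = [0.1360, 0.1320, 0.2190, 0.1660, 0.1780, 0.1690], E[r] = 1.2210, γ^t·E[r] = 0.781440, running G = 2.885440
t=3: π = [0.1356, 0.1335, 0.2185, 0.1667, 0.1796, 0.1661], E[r] = 1.2203, γ^t·E[r] = 0.624794, running G = 3.510234
t=4: π = [0.1359, 0.1333, 0.2185, 0.1666, 0.1791, 0.1665], E[r] = 1.2188, γ^t·E[r] = 0.499216, running G = 4.009450
t=5: π = [0.1358, 0.1333, 0.2185, 0.1666, 0.1793, 0.1664], E[r] = 1.2193, γ^t·E[r] = 0.399552, running G = 4.409002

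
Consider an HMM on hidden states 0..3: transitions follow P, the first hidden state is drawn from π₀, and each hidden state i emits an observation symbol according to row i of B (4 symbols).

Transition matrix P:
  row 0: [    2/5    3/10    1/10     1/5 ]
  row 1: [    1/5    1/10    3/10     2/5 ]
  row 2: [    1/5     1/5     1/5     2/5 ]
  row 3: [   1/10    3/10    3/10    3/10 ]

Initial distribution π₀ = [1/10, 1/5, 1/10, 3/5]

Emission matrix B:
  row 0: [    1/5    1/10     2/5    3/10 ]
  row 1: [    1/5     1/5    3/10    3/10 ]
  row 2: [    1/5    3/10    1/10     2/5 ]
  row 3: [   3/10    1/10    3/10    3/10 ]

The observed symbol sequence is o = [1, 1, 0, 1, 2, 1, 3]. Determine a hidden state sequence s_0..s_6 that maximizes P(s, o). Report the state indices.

path = [3, 2, 3, 2, 3, 2, 3]

t=0: δ = [1.000e-02, 4.000e-02, 3.000e-02, 6.000e-02]  (obs o_0=1)
t=1: δ = [8.000e-04, 3.600e-03, 5.400e-03, 1.800e-03]  ψ = [1, 3, 3, 3]  (obs o_1=1)
t=2: δ = [2.160e-04, 2.160e-04, 2.160e-04, 6.480e-04]  ψ = [2, 2, 1, 2]  (obs o_2=0)
t=3: δ = [8.640e-06, 3.888e-05, 5.832e-05, 1.944e-05]  ψ = [0, 3, 3, 3]  (obs o_3=1)
t=4: δ = [4.666e-06, 3.499e-06, 1.166e-06, 6.998e-06]  ψ = [2, 2, 1, 2]  (obs o_4=2)
t=5: δ = [1.866e-07, 4.199e-07, 6.299e-07, 2.100e-07]  ψ = [0, 3, 3, 3]  (obs o_5=1)
t=6: δ = [3.779e-08, 3.779e-08, 5.039e-08, 7.558e-08]  ψ = [2, 2, 1, 2]  (obs o_6=3)
backtrack: best end state = 3; path = [3, 2, 3, 2, 3, 2, 3]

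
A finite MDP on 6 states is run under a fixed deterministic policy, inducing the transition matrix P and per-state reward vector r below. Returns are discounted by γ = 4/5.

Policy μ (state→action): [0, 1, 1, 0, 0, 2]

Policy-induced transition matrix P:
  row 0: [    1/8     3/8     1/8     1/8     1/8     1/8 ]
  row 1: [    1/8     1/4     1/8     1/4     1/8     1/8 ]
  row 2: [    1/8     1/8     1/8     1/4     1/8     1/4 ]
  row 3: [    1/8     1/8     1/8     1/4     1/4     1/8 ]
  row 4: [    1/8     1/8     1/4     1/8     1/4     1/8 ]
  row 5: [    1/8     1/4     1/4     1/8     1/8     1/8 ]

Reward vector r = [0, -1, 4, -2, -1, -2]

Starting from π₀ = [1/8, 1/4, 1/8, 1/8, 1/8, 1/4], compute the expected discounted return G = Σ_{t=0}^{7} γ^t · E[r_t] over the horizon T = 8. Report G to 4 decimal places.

G = -1.8379

t=0: π = [0.1250, 0.2500, 0.1250, 0.1250, 0.1250, 0.2500], E[r] = -0.6250, γ^t·E[r] = -0.625000, running G = -0.625000
t=1: π = [0.1250, 0.2188, 0.1719, 0.1875, 0.1563, 0.1406], E[r] = -0.3438, γ^t·E[r] = -0.275000, running G = -0.900000
t=2: π = [0.1250, 0.2012, 0.1621, 0.1973, 0.1680, 0.1465], E[r] = -0.4082, γ^t·E[r] = -0.261250, running G = -1.161250
t=3: π = [0.1250, 0.1997, 0.1643, 0.1951, 0.1707, 0.1453], E[r] = -0.3938, γ^t·E[r] = -0.201625, running G = -1.362875
t=4: π = [0.1250, 0.1994, 0.1645, 0.1949, 0.1707, 0.1455], E[r] = -0.3930, γ^t·E[r] = -0.160963, running G = -1.523838
t=5: π = [0.1250, 0.1994, 0.1645, 0.1948, 0.1707, 0.1456], E[r] = -0.3927, γ^t·E[r] = -0.128695, running G = -1.652533
t=6: π = [0.1250, 0.1994, 0.1645, 0.1948, 0.1707, 0.1456], E[r] = -0.3927, γ^t·E[r] = -0.102956, running G = -1.755488
t=7: π = [0.1250, 0.1994, 0.1645, 0.1948, 0.1707, 0.1456], E[r] = -0.3927, γ^t·E[r] = -0.082365, running G = -1.837853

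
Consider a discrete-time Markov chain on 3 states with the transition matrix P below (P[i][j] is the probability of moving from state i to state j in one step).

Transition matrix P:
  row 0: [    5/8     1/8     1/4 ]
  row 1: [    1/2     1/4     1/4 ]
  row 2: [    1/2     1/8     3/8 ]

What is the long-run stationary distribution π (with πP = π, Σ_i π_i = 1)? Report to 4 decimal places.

π = [0.5714, 0.1429, 0.2857]

Balance equations π_j = Σ_i π_i·P[i][j]:
  π_0 = 5/8·π_0 + 1/2·π_1 + 1/2·π_2
  π_1 = 1/8·π_0 + 1/4·π_1 + 1/8·π_2
  normalize: π_0 + π_1 + π_2 = 1
Solving the linear system gives exactly π = [4/7, 1/7, 2/7].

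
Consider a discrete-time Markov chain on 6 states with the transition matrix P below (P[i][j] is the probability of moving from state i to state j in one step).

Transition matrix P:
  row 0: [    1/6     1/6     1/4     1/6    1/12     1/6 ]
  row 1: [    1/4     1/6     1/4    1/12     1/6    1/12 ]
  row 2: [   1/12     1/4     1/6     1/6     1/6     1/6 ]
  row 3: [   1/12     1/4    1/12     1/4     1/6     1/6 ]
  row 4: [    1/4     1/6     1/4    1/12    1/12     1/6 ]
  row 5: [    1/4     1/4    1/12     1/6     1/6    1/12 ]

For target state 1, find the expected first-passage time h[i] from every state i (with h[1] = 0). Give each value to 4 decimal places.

h = [4.7901, 0.0000, 4.4240, 4.4240, 4.8207, 4.4803]

First-step conditioning: h[1] = 0; for i ≠ 1, h[i] = 1 + Σ_k P[i][k]·h[k].
  h[0] = 1 + 1/6·h[0] + 1/4·h[2] + 1/6·h[3] + 1/12·h[4] + 1/6·h[5]
  h[2] = 1 + 1/12·h[0] + 1/6·h[2] + 1/6·h[3] + 1/6·h[4] + 1/6·h[5]
  h[3] = 1 + 1/12·h[0] + 1/12·h[2] + 1/4·h[3] + 1/6·h[4] + 1/6·h[5]
  h[4] = 1 + 1/4·h[0] + 1/4·h[2] + 1/12·h[3] + 1/12·h[4] + 1/6·h[5]
  h[5] = 1 + 1/4·h[0] + 1/12·h[2] + 1/6·h[3] + 1/6·h[4] + 1/12·h[5]
Solving the 5×5 linear system over states ≠ 1 gives exactly h = [24492/5113, 0, 22620/5113, 22620/5113, 24648/5113, 22908/5113] (h[1] = 0 is the target).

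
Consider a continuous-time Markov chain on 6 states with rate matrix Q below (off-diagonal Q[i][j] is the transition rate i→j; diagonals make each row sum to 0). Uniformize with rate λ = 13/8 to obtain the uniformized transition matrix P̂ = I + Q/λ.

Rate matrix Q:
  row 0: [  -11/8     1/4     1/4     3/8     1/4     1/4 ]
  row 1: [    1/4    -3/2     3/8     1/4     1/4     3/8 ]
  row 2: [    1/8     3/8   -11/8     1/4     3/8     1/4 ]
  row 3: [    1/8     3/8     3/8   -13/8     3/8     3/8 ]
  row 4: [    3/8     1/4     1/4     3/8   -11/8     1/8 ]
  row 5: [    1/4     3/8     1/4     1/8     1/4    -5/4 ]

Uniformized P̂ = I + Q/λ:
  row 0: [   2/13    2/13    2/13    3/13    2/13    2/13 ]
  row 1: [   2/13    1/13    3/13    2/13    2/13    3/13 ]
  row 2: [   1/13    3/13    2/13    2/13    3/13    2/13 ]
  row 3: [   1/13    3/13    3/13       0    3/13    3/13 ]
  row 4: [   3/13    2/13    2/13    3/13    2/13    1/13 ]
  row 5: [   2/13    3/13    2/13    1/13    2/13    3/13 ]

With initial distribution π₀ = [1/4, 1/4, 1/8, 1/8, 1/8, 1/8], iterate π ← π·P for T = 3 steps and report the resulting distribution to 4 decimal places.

t=0: π = [0.2500, 0.2500, 0.1250, 0.1250, 0.1250, 0.1250]
t=1: π = [0.1442, 0.1635, 0.1827, 0.1538, 0.1731, 0.1827]
t=2: π = [0.1413, 0.1812, 0.1783, 0.1405, 0.1797, 0.1790]
t=3: π = [0.1431, 0.1782, 0.1786, 0.1431, 0.1784, 0.1785]

π = [0.1431, 0.1782, 0.1786, 0.1431, 0.1784, 0.1785]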